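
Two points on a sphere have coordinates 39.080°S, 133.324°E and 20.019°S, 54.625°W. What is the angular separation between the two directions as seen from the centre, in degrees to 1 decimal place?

120.4°

With latitudes φ₁ = -39.080°, φ₂ = -20.019° and longitude difference Δλ = 172.051°:
cos c = sin φ₁ sin φ₂ + cos φ₁ cos φ₂ cos Δλ = (-0.6304)(-0.3423) + (0.7763)(0.9396)(-0.9904) = -0.50655,
so c = arccos(-0.50655) = 2.10197 rad.
So the angular separation is 120.4°.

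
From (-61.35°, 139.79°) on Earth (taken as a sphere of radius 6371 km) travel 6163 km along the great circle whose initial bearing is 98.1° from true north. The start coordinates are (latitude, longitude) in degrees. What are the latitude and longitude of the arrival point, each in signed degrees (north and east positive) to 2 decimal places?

Angular distance δ = d/R = 6163/6371 = 0.96735 rad; initial bearing θ = 1.7122 rad.
sin φ₂ = sin φ₁ cos δ + cos φ₁ sin δ cos θ = (-0.8776)(0.5675) + (0.4795)(0.8234)(-0.1409) = -0.5536, so φ₂ = -33.62°.
Δλ = atan2(sin θ sin δ cos φ₁, cos δ − sin φ₁ sin φ₂) = atan2(0.3908, 0.0816) = 78.202°.
λ₂ = 139.790° + 78.202° = 217.99° → -142.01° after wrapping to (−180°, 180°].

-33.62°, -142.01°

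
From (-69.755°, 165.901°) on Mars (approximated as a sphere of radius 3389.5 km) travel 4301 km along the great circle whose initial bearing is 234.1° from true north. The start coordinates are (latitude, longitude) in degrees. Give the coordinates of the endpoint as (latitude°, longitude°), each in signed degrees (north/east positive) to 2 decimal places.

-28.21°, 47.26°

Angular distance δ = d/R = 4301/3389.5 = 1.26892 rad; initial bearing θ = 4.0858 rad.
sin φ₂ = sin φ₁ cos δ + cos φ₁ sin δ cos θ = (-0.9382)(0.2973) + (0.3460)(0.9548)(-0.5864) = -0.4727, so φ₂ = -28.21°.
Δλ = atan2(sin θ sin δ cos φ₁, cos δ − sin φ₁ sin φ₂) = atan2(-0.2676, -0.1462) = -118.641°.
λ₂ = 165.901° − 118.641° = 47.26°.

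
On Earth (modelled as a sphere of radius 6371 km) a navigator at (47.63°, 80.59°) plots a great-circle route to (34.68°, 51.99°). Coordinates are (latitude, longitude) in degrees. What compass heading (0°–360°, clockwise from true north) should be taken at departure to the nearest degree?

With φ₁ = 0.8313, φ₂ = 0.6053, Δλ = -0.4992 rad, the forward-azimuth formula gives
θ = atan2( sin Δλ cos φ₂ , cos φ₁ sin φ₂ − sin φ₁ cos φ₂ cos Δλ ) = atan2(-0.3936, -0.1500) = -110.86°.
Adding 360° brings this into [0°, 360°): 249°.

249°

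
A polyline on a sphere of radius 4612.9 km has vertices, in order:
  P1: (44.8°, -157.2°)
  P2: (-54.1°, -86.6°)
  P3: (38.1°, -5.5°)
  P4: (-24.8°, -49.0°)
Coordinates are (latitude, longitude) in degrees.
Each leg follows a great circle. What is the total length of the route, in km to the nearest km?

Leg P1→P2: central angle 2.0181 rad, distance 9309.5 km.
Leg P2→P3: central angle 2.0136 rad, distance 9288.3 km.
Leg P3→P4: central angle 1.3084 rad, distance 6035.7 km.
Total: 9309.5 + 9288.3 + 6035.7 ≈ 24634 km.

24634 km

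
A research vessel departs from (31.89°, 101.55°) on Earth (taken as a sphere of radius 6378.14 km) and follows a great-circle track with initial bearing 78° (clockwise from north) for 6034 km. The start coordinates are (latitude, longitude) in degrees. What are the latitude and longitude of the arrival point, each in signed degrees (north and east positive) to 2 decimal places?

Angular distance δ = d/R = 6034/6378.14 = 0.94604 rad; initial bearing θ = 1.3614 rad.
sin φ₂ = sin φ₁ cos δ + cos φ₁ sin δ cos θ = (0.5283)(0.5849) + (0.8491)(0.8111)(0.2079) = 0.4522, so φ₂ = 26.88°.
Δλ = atan2(sin θ sin δ cos φ₁, cos δ − sin φ₁ sin φ₂) = atan2(0.6736, 0.3460) = 62.813°.
λ₂ = 101.550° + 62.813° = 164.36°.

26.88°, 164.36°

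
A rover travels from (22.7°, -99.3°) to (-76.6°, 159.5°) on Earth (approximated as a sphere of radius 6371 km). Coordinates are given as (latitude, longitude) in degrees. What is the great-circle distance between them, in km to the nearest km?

With latitudes φ₁ = 22.700°, φ₂ = -76.600° and longitude difference Δλ = -101.200°:
cos c = sin φ₁ sin φ₂ + cos φ₁ cos φ₂ cos Δλ = (0.3859)(-0.9728) + (0.9225)(0.2317)(-0.1942) = -0.41693,
so c = arccos(-0.41693) = 2.00086 rad.
Distance = R·c = 6371 × 2.0009 ≈ 12747 km.

12747 km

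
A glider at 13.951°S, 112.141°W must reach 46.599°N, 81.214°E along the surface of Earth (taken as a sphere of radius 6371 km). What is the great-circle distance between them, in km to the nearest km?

16177 km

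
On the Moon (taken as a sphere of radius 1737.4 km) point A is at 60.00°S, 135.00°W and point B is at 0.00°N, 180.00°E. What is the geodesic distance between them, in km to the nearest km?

With latitudes φ₁ = -60.000°, φ₂ = 0.000° and longitude difference Δλ = -45.000°:
Haversine: a = sin²(Δφ/2) + cos φ₁ cos φ₂ sin²(Δλ/2) = 0.2500 + (0.5000)(1.0000)(0.1464) = 0.32322.
Central angle c = 2·arcsin(√a) = 1.20943 rad.
Distance = R·c = 1737.4 × 1.2094 ≈ 2101 km.

2101 km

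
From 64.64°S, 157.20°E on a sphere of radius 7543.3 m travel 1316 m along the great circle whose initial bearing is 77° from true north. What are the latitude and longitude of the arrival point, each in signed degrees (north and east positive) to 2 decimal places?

Angular distance δ = d/R = 1316/7543.3 = 0.17446 rad; initial bearing θ = 1.3439 rad.
sin φ₂ = sin φ₁ cos δ + cos φ₁ sin δ cos θ = (-0.9036)(0.9848) + (0.4283)(0.1736)(0.2250) = -0.8732, so φ₂ = -60.83°.
Δλ = atan2(sin θ sin δ cos φ₁, cos δ − sin φ₁ sin φ₂) = atan2(0.0724, 0.1958) = 20.305°.
λ₂ = 157.200° + 20.305° = 177.51°.

-60.83°, 177.51°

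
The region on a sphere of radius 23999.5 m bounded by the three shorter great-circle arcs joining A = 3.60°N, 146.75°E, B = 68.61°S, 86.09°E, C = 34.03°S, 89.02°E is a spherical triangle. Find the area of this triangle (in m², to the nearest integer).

Side lengths (central angles): a = 0.6042, b = 1.1522, c = 1.4506 rad; semiperimeter s = 1.6035.
By l'Huilier's theorem, tan(E/4) = √[tan(s/2) tan((s−a)/2) tan((s−b)/2) tan((s−c)/2)], giving spherical excess E = 0.3971 rad.
Area = E·R² = 0.3971 × (23999.5)² ≈ 228702140 m².

228702140 m²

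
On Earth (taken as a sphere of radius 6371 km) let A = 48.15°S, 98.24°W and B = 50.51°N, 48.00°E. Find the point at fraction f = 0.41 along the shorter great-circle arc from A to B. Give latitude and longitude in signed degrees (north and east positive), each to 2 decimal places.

-6.98°, -38.65°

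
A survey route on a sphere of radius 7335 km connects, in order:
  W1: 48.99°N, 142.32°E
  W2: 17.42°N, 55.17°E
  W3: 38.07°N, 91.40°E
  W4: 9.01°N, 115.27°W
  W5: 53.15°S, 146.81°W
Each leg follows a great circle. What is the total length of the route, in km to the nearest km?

Leg W1→W2: central angle 1.3108 rad, distance 9615.0 km.
Leg W2→W3: central angle 0.6591 rad, distance 4834.8 km.
Leg W3→W4: central angle 2.2121 rad, distance 16225.8 km.
Leg W4→W5: central angle 1.1815 rad, distance 8666.6 km.
Total: 9615.0 + 4834.8 + 16225.8 + 8666.6 ≈ 39342 km.

39342 km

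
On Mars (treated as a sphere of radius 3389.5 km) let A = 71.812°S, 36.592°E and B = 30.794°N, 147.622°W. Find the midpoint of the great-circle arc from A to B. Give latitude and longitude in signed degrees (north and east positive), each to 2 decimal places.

-38.63°, -150.02°

Central angle δ = 2.4246 rad. Interpolating on the sphere with fraction f = 0.5:
P = [sin((1−f)δ)·A + sin(fδ)·B] / sin δ = 1.4250·A + 1.4250·B in Cartesian coordinates,
giving P = (-0.6767, -0.3904, -0.6243), i.e. latitude -38.63°, longitude -150.02°.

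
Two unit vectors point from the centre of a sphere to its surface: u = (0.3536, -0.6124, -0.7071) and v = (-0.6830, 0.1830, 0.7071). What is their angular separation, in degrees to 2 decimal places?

148.60°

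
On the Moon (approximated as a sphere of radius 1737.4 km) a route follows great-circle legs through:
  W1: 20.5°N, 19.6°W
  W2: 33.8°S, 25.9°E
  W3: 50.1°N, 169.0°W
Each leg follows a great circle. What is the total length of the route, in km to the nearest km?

Leg W1→W2: central angle 1.2124 rad, distance 2106.5 km.
Leg W2→W3: central angle 2.7990 rad, distance 4863.0 km.
Total: 2106.5 + 4863.0 ≈ 6969 km.

6969 km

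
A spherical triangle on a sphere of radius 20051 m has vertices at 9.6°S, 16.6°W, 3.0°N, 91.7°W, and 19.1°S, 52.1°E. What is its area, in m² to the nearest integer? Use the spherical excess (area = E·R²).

Side lengths (central angles): a = 2.4633, b = 1.1669, c = 1.3238 rad; semiperimeter s = 2.4770.
By l'Huilier's theorem, tan(E/4) = √[tan(s/2) tan((s−a)/2) tan((s−b)/2) tan((s−c)/2)], giving spherical excess E = 0.3975 rad.
Area = E·R² = 0.3975 × (20051)² ≈ 159814093 m².

159814093 m²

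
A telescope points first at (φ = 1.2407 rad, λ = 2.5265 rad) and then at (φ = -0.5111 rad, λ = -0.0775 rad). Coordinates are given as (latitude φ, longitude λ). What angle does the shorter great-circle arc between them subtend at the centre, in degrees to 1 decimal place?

134.9°

In radians: φ₁ = 1.2407, φ₂ = -0.5111, Δλ = -149.198° = -2.6040 rad.
Haversine: a = sin²(Δφ/2) + cos φ₁ cos φ₂ sin²(Δλ/2) = 0.5900 + (0.3241)(0.8722)(0.9295) = 0.85278.
Central angle c = 2·arcsin(√a) = 2.35401 rad.
So the angular separation is 134.9°.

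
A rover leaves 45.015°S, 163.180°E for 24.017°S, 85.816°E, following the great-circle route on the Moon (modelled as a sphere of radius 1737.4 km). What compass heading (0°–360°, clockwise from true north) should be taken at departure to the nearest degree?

261°

Δλ = -77.364° = -1.3503 rad.
y = sin Δλ · cos φ₂ = (-0.9758)(0.9134) = -0.8913
x = cos φ₁ sin φ₂ − sin φ₁ cos φ₂ cos Δλ = (0.7069)(-0.4070) − (-0.7073)(0.9134)(0.2188) = -0.1464
θ = atan2(y, x) = -99.33°; adding 360° gives 261°.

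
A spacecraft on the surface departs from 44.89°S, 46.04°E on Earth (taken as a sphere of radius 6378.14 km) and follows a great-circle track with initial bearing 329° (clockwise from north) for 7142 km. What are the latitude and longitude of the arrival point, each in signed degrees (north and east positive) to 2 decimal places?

13.82°, 17.53°

Angular distance δ = d/R = 7142/6378.14 = 1.11976 rad; initial bearing θ = 5.7421 rad.
sin φ₂ = sin φ₁ cos δ + cos φ₁ sin δ cos θ = (-0.7057)(0.4359) + (0.7085)(0.9000)(0.8572) = 0.2389, so φ₂ = 13.82°.
Δλ = atan2(sin θ sin δ cos φ₁, cos δ − sin φ₁ sin φ₂) = atan2(-0.3284, 0.6045) = -28.513°.
λ₂ = 46.040° − 28.513° = 17.53°.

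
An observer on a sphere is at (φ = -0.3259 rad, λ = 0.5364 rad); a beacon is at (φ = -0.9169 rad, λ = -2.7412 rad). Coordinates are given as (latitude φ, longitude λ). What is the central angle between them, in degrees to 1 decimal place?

In radians: φ₁ = -0.3259, φ₂ = -0.9169, Δλ = 172.207° = 3.0056 rad.
cos c = sin φ₁ sin φ₂ + cos φ₁ cos φ₂ cos Δλ = (-0.3202)(-0.7937) + (0.9474)(0.6083)(-0.9908) = -0.31683,
so c = arccos(-0.31683) = 1.89318 rad.
So the angular separation is 108.5°.

108.5°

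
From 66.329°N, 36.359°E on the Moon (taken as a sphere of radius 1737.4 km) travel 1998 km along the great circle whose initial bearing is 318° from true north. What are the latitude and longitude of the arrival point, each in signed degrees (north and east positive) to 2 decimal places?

40.28°, -90.46°

Angular distance δ = d/R = 1998/1737.4 = 1.14999 rad; initial bearing θ = 5.5501 rad.
sin φ₂ = sin φ₁ cos δ + cos φ₁ sin δ cos θ = (0.9159)(0.4085) + (0.4015)(0.9128)(0.7431) = 0.6465, so φ₂ = 40.28°.
Δλ = atan2(sin θ sin δ cos φ₁, cos δ − sin φ₁ sin φ₂) = atan2(-0.2452, -0.1836) = -126.820°.
λ₂ = 36.359° − 126.820° = -90.46°.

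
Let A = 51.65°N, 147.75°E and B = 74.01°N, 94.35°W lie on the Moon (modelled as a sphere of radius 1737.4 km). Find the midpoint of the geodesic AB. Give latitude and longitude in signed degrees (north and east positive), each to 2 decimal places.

72.55°, 174.10°

The central angle between A and B is δ = 0.8313 rad.
With f = 0.5, the slerp weights are sin((1−f)δ)/sin δ = 0.5465 and sin(fδ)/sin δ = 0.5465.
Weighted sum of the unit vectors: (0.5465)·(-0.5247,0.3311,0.7842) + (0.5465)·(-0.0209,-0.2747,0.9613) = (-0.2982, 0.0308, 0.9540).
Converting back: φ = atan2(z, √(x²+y²)) = 72.55°, λ = atan2(y, x) = 174.10°.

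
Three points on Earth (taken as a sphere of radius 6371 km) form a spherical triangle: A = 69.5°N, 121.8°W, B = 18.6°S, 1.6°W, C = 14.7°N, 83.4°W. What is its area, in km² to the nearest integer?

Side lengths (central angles): a = 1.5210, b = 1.0435, c = 2.0552 rad; semiperimeter s = 2.3099.
By l'Huilier's theorem, tan(E/4) = √[tan(s/2) tan((s−a)/2) tan((s−b)/2) tan((s−c)/2)], giving spherical excess E = 1.1570 rad.
Area = E·R² = 1.1570 × (6371)² ≈ 46962092 km².

46962092 km²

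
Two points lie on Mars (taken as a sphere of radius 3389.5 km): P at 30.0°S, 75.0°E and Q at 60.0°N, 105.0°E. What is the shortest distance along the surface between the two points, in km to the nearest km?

5521 km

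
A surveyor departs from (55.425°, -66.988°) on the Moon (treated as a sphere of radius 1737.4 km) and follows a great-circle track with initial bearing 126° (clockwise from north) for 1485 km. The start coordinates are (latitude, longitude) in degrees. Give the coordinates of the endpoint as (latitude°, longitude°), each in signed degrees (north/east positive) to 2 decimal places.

16.79°, -27.38°

Angular distance δ = d/R = 1485/1737.4 = 0.85473 rad; initial bearing θ = 2.1991 rad.
sin φ₂ = sin φ₁ cos δ + cos φ₁ sin δ cos θ = (0.8234)(0.6564) + (0.5675)(0.7544)(-0.5878) = 0.2889, so φ₂ = 16.79°.
Δλ = atan2(sin θ sin δ cos φ₁, cos δ − sin φ₁ sin φ₂) = atan2(0.3463, 0.4186) = 39.605°.
λ₂ = -66.988° + 39.605° = -27.38°.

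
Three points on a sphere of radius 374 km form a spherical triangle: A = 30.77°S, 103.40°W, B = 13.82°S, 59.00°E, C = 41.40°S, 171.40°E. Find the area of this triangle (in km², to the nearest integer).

234135 km²

Side lengths (central angles): a = 1.6907, b = 1.1677, c = 2.3092 rad; semiperimeter s = 2.5838.
By l'Huilier's theorem, tan(E/4) = √[tan(s/2) tan((s−a)/2) tan((s−b)/2) tan((s−c)/2)], giving spherical excess E = 1.6739 rad.
Area = E·R² = 1.6739 × (374)² ≈ 234135 km².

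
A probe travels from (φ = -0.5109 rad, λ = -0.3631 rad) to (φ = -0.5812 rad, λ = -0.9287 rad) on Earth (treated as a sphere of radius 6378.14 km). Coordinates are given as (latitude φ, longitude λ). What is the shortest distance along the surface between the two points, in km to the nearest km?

In radians: φ₁ = -0.5109, φ₂ = -0.5812, Δλ = -32.406° = -0.5656 rad.
cos c = sin φ₁ sin φ₂ + cos φ₁ cos φ₂ cos Δλ = (-0.4890)(-0.5490) + (0.8723)(0.8358)(0.8443) = 0.88399,
so c = arccos(0.88399) = 0.48647 rad.
Distance = R·c = 6378.14 × 0.4865 ≈ 3103 km.

3103 km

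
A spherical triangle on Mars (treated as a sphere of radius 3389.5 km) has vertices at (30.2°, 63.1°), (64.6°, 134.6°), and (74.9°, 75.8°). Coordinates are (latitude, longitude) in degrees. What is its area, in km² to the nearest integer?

Side lengths (central angles): a = 0.3763, b = 0.7880, c = 0.9618 rad; semiperimeter s = 1.0630.
By l'Huilier's theorem, tan(E/4) = √[tan(s/2) tan((s−a)/2) tan((s−b)/2) tan((s−c)/2)], giving spherical excess E = 0.1535 rad.
Area = E·R² = 0.1535 × (3389.5)² ≈ 1763395 km².

1763395 km²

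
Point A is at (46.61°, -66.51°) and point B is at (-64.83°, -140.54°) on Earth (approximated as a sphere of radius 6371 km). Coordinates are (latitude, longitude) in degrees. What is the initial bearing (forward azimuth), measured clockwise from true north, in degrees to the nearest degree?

210°

With φ₁ = 0.8135, φ₂ = -1.1315, Δλ = -1.2921 rad, the forward-azimuth formula gives
θ = atan2( sin Δλ cos φ₂ , cos φ₁ sin φ₂ − sin φ₁ cos φ₂ cos Δλ ) = atan2(-0.4089, -0.7068) = -149.95°.
Adding 360° brings this into [0°, 360°): 210°.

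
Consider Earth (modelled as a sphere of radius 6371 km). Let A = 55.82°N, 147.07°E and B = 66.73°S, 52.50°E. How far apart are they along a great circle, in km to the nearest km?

15684 km

In radians: φ₁ = 0.9742, φ₂ = -1.1647, Δλ = -94.570° = -1.6506 rad.
Haversine: a = sin²(Δφ/2) + cos φ₁ cos φ₂ sin²(Δλ/2) = 0.7690 + (0.5618)(0.3951)(0.5398) = 0.88883.
Central angle c = 2·arcsin(√a) = 2.46174 rad.
Distance = R·c = 6371 × 2.4617 ≈ 15684 km.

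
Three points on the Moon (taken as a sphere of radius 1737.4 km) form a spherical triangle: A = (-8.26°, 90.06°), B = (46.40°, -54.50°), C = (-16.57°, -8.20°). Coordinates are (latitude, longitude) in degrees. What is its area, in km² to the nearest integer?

5863770 km²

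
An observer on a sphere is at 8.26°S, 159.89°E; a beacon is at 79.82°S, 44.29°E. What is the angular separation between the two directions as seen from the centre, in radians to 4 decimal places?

1.5049 rad

In radians: φ₁ = -0.1442, φ₂ = -1.3931, Δλ = -115.600° = -2.0176 rad.
cos c = sin φ₁ sin φ₂ + cos φ₁ cos φ₂ cos Δλ = (-0.1437)(-0.9843) + (0.9896)(0.1767)(-0.4321) = 0.06583,
so c = arccos(0.06583) = 1.50492 rad.
So the angular separation is 1.5049 rad.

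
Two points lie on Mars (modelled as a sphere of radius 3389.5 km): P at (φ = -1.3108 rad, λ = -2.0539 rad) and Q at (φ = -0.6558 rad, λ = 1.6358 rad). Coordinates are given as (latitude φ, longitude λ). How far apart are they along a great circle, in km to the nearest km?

3872 km

With latitudes φ₁ = -75.103°, φ₂ = -37.575° and longitude difference Δλ = -148.596°:
cos c = sin φ₁ sin φ₂ + cos φ₁ cos φ₂ cos Δλ = (-0.9664)(-0.6098) + (0.2571)(0.7926)(-0.8535) = 0.41540,
so c = arccos(0.41540) = 1.14242 rad.
Distance = R·c = 3389.5 × 1.1424 ≈ 3872 km.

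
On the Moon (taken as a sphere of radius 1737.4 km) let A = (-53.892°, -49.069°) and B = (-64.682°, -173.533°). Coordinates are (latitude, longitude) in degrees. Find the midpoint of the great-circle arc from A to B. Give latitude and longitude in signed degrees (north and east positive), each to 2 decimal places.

The central angle between A and B is δ = 0.9426 rad.
With f = 0.5, the slerp weights are sin((1−f)δ)/sin δ = 0.5612 and sin(fδ)/sin δ = 0.5612.
Weighted sum of the unit vectors: (0.5612)·(0.3861,-0.4452,-0.8079) + (0.5612)·(-0.4249,-0.0482,-0.9039) = (-0.0218, -0.2769, -0.9607).
Converting back: φ = atan2(z, √(x²+y²)) = -73.87°, λ = atan2(y, x) = -94.50°.

-73.87°, -94.50°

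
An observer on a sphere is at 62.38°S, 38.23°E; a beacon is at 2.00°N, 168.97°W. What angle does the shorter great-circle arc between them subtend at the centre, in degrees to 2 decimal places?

116.30°

Let φ₁ = -1.0887 rad, φ₂ = 0.0349 rad, and Δλ = 2.6669 rad.
cos c = sin φ₁ sin φ₂ + cos φ₁ cos φ₂ cos Δλ = (-0.8860)(0.0349) + (0.4636)(0.9994)(-0.8894) = -0.44301,
so c = arccos(-0.44301) = 2.02975 rad.
So the angular separation is 116.30°.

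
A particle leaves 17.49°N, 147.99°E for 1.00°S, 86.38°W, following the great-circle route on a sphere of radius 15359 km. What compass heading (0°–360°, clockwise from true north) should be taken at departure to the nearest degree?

79°

With φ₁ = 0.3053, φ₂ = -0.0175, Δλ = 2.1927 rad, the forward-azimuth formula gives
θ = atan2( sin Δλ cos φ₂ , cos φ₁ sin φ₂ − sin φ₁ cos φ₂ cos Δλ ) = atan2(0.8127, 0.1584) = 78.97°.
So the initial bearing is 79°.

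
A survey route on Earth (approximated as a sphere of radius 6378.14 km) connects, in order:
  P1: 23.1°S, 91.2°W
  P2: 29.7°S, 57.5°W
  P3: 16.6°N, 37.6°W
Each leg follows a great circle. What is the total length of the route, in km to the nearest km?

9006 km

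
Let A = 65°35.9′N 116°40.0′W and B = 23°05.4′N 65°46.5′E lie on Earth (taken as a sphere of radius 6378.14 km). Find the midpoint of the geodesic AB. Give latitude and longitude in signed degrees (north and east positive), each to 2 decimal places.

68.72°, 67.76°

The central angle between A and B is δ = 1.5933 rad.
With f = 0.5, the slerp weights are sin((1−f)δ)/sin δ = 0.7152 and sin(fδ)/sin δ = 0.7152.
Weighted sum of the unit vectors: (0.7152)·(-0.1854,-0.3692,0.9107) + (0.7152)·(0.3775,0.8389,0.3922) = (0.1373, 0.3359, 0.9318).
Converting back: φ = atan2(z, √(x²+y²)) = 68.72°, λ = atan2(y, x) = 67.76°.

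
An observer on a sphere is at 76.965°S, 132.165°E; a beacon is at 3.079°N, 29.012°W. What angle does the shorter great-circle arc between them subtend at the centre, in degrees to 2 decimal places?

105.40°

Let φ₁ = -1.3433 rad, φ₂ = 0.0537 rad, and Δλ = -2.8131 rad.
Haversine: a = sin²(Δφ/2) + cos φ₁ cos φ₂ sin²(Δλ/2) = 0.4136 + (0.2255)(0.9986)(0.9733) = 0.63275.
Central angle c = 2·arcsin(√a) = 1.83952 rad.
So the angular separation is 105.40°.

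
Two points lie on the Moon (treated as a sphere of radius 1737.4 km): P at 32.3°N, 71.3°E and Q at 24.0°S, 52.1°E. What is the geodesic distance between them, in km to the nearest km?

1795 km

In radians: φ₁ = 0.5637, φ₂ = -0.4189, Δλ = -19.200° = -0.3351 rad.
cos c = sin φ₁ sin φ₂ + cos φ₁ cos φ₂ cos Δλ = (0.5344)(-0.4067) + (0.8453)(0.9135)(0.9444) = 0.51189,
so c = arccos(0.51189) = 1.03341 rad.
Distance = R·c = 1737.4 × 1.0334 ≈ 1795 km.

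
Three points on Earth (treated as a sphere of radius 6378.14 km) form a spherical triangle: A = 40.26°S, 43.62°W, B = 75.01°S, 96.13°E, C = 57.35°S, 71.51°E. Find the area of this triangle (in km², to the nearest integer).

8454418 km²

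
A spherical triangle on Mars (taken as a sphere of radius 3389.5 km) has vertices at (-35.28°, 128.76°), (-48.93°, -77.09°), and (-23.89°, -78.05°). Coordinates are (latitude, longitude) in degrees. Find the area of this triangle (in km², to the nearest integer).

Side lengths (central angles): a = 0.4372, b = 2.0178, c = 1.6180 rad; semiperimeter s = 2.0365.
By l'Huilier's theorem, tan(E/4) = √[tan(s/2) tan((s−a)/2) tan((s−b)/2) tan((s−c)/2)], giving spherical excess E = 0.2302 rad.
Area = E·R² = 0.2302 × (3389.5)² ≈ 2644709 km².

2644709 km²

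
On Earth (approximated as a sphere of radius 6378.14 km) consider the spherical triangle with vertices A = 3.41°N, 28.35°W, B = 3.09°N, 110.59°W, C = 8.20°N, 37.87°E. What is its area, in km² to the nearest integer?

17907955 km²

Side lengths (central angles): a = 2.5583, b = 1.1518, c = 1.4326 rad; semiperimeter s = 2.5713.
By l'Huilier's theorem, tan(E/4) = √[tan(s/2) tan((s−a)/2) tan((s−b)/2) tan((s−c)/2)], giving spherical excess E = 0.4402 rad.
Area = E·R² = 0.4402 × (6378.14)² ≈ 17907955 km².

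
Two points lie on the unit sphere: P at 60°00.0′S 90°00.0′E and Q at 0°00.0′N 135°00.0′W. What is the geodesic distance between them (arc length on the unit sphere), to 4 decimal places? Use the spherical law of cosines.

1.9322

With latitudes φ₁ = -60.000°, φ₂ = 0.000° and longitude difference Δλ = 135.000°:
cos c = sin φ₁ sin φ₂ + cos φ₁ cos φ₂ cos Δλ = (-0.8660)(0.0000) + (0.5000)(1.0000)(-0.7071) = -0.35355,
so c = arccos(-0.35355) = 1.93216 rad.
On the unit sphere the arc length equals the central angle: 1.9322.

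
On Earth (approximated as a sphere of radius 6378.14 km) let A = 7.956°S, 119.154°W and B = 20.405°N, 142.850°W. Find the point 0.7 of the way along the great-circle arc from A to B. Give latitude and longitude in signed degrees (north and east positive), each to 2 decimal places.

12.04°, -135.38°

The central angle between A and B is δ = 0.6406 rad.
With f = 0.7, the slerp weights are sin((1−f)δ)/sin δ = 0.3196 and sin(fδ)/sin δ = 0.7254.
Weighted sum of the unit vectors: (0.3196)·(-0.4825,-0.8649,-0.1384) + (0.7254)·(-0.7470,-0.5660,0.3487) = (-0.6961, -0.6870, 0.2087).
Converting back: φ = atan2(z, √(x²+y²)) = 12.04°, λ = atan2(y, x) = -135.38°.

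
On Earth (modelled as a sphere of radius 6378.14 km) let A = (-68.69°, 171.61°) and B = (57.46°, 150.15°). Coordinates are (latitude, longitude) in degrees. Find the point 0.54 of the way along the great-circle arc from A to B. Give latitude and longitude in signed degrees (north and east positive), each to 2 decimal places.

The central angle between A and B is δ = 2.2186 rad.
With f = 0.54, the slerp weights are sin((1−f)δ)/sin δ = 1.0690 and sin(fδ)/sin δ = 1.1680.
Weighted sum of the unit vectors: (1.0690)·(-0.3595,0.0530,-0.9316) + (1.1680)·(-0.4665,0.2677,0.8430) = (-0.9292, 0.3694, -0.0113).
Converting back: φ = atan2(z, √(x²+y²)) = -0.65°, λ = atan2(y, x) = 158.32°.

-0.65°, 158.32°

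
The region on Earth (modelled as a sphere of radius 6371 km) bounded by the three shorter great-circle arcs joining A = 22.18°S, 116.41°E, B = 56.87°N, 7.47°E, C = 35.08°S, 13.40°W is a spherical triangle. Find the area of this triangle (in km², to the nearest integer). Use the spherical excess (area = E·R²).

Side lengths (central angles): a = 1.6342, b = 1.8423, c = 2.0719 rad; semiperimeter s = 2.7742.
By l'Huilier's theorem, tan(E/4) = √[tan(s/2) tan((s−a)/2) tan((s−b)/2) tan((s−c)/2)], giving spherical excess E = 2.6923 rad.
Area = E·R² = 2.6923 × (6371)² ≈ 109278861 km².

109278861 km²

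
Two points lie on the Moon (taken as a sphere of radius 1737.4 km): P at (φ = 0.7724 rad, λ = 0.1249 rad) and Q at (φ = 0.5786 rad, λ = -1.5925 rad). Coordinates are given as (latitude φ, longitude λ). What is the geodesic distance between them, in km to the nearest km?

In radians: φ₁ = 0.7724, φ₂ = 0.5786, Δλ = -98.400° = -1.7174 rad.
cos c = sin φ₁ sin φ₂ + cos φ₁ cos φ₂ cos Δλ = (0.6979)(0.5469) + (0.7162)(0.8372)(-0.1461) = 0.29403,
so c = arccos(0.29403) = 1.27236 rad.
Distance = R·c = 1737.4 × 1.2724 ≈ 2211 km.

2211 km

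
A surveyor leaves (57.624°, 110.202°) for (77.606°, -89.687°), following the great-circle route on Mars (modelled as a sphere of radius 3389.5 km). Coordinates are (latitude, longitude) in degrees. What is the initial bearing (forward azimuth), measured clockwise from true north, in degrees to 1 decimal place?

Δλ = 160.111° = 2.7945 rad.
y = sin Δλ · cos φ₂ = (0.3402)(0.2146) = 0.0730
x = cos φ₁ sin φ₂ − sin φ₁ cos φ₂ cos Δλ = (0.5355)(0.9767) − (0.8446)(0.2146)(-0.9404) = 0.6935
θ = atan2(y, x) = 6.01°, so the bearing is 6.0°.

6.0°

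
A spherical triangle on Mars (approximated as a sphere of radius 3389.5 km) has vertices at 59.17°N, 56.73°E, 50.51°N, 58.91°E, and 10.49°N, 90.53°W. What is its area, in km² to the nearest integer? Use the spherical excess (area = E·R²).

1048795 km²

Side lengths (central angles): a = 1.9801, b = 1.8416, c = 0.1527 rad; semiperimeter s = 1.9872.
By l'Huilier's theorem, tan(E/4) = √[tan(s/2) tan((s−a)/2) tan((s−b)/2) tan((s−c)/2)], giving spherical excess E = 0.0913 rad.
Area = E·R² = 0.0913 × (3389.5)² ≈ 1048795 km².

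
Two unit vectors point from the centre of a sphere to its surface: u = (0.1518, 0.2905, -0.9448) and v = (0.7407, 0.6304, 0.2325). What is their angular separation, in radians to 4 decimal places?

u·v = 0.0759; |u| = 1.0000, |v| = 1.0000.
cos θ = (u·v)/(|u||v|) = 0.0759, so θ = 1.4948 rad.

1.4948 rad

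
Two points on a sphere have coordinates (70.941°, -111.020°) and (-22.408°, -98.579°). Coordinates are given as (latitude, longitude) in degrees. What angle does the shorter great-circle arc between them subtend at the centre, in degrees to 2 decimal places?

In radians: φ₁ = 1.2382, φ₂ = -0.3911, Δλ = 12.441° = 0.2171 rad.
cos c = sin φ₁ sin φ₂ + cos φ₁ cos φ₂ cos Δλ = (0.9452)(-0.3812) + (0.3265)(0.9245)(0.9765) = -0.06551,
so c = arccos(-0.06551) = 1.63635 rad.
So the angular separation is 93.76°.

93.76°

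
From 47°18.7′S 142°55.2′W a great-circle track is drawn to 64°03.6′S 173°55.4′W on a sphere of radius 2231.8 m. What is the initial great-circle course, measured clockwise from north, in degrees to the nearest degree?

With φ₁ = -0.8257, φ₂ = -1.1181, Δλ = -0.5411 rad, the forward-azimuth formula gives
θ = atan2( sin Δλ cos φ₂ , cos φ₁ sin φ₂ − sin φ₁ cos φ₂ cos Δλ ) = atan2(-0.2253, -0.3341) = -146.00°.
Adding 360° brings this into [0°, 360°): 214°.

214°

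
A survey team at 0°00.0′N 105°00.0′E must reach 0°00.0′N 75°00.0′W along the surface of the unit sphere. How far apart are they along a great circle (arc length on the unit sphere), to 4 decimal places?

3.1416

Let φ₁ = 0.0000 rad, φ₂ = 0.0000 rad, and Δλ = -3.1416 rad.
Haversine: a = sin²(Δφ/2) + cos φ₁ cos φ₂ sin²(Δλ/2) = 0.0000 + (1.0000)(1.0000)(1.0000) = 1.00000.
Central angle c = 2·arcsin(√a) = 3.14159 rad.
On the unit sphere the arc length equals the central angle: 3.1416.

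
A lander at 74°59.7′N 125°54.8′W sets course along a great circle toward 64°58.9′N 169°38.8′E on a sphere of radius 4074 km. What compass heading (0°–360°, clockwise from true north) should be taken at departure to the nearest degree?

279°

Δλ = -64.440° = -1.1247 rad.
y = sin Δλ · cos φ₂ = (-0.9021)(0.4229) = -0.3815
x = cos φ₁ sin φ₂ − sin φ₁ cos φ₂ cos Δλ = (0.2589)(0.9062) − (0.9659)(0.4229)(0.4315) = 0.0584
θ = atan2(y, x) = -81.30°; adding 360° gives 279°.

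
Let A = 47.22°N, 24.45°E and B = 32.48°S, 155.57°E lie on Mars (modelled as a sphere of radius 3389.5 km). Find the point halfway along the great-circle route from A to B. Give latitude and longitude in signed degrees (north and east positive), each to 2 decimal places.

The central angle between A and B is δ = 2.4511 rad.
With f = 0.5, the slerp weights are sin((1−f)δ)/sin δ = 1.4774 and sin(fδ)/sin δ = 1.4774.
Weighted sum of the unit vectors: (1.4774)·(0.6183,0.2811,0.7340) + (1.4774)·(-0.7681,0.3489,-0.5370) = (-0.2213, 0.9308, 0.2910).
Converting back: φ = atan2(z, √(x²+y²)) = 16.92°, λ = atan2(y, x) = 103.37°.

16.92°, 103.37°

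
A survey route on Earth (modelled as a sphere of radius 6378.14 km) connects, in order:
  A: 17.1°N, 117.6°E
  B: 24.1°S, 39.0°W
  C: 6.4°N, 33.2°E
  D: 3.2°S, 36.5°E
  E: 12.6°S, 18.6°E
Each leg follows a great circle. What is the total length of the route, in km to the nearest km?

29370 km

Leg A→B: central angle 2.7409 rad, distance 17481.8 km.
Leg B→C: central angle 1.3369 rad, distance 8526.8 km.
Leg C→D: central angle 0.1771 rad, distance 1129.9 km.
Leg D→E: central angle 0.3499 rad, distance 2231.7 km.
Total: 17481.8 + 8526.8 + 1129.9 + 2231.7 ≈ 29370 km.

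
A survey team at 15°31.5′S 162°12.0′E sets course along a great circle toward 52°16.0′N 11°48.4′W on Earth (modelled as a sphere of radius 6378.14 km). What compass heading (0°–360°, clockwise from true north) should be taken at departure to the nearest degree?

Δλ = -174.007° = -3.0370 rad.
y = sin Δλ · cos φ₂ = (-0.1044)(0.6120) = -0.0639
x = cos φ₁ sin φ₂ − sin φ₁ cos φ₂ cos Δλ = (0.9635)(0.7909) − (-0.2677)(0.6120)(-0.9945) = 0.5991
θ = atan2(y, x) = -6.09°; adding 360° gives 354°.

354°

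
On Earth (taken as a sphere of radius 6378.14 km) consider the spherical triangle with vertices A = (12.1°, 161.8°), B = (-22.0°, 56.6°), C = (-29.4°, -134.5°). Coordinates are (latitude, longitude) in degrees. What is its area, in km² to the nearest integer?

Side lengths (central angles): a = 2.2253, b = 1.2927, c = 1.8925 rad; semiperimeter s = 2.7053.
By l'Huilier's theorem, tan(E/4) = √[tan(s/2) tan((s−a)/2) tan((s−b)/2) tan((s−c)/2)], giving spherical excess E = 2.2675 rad.
Area = E·R² = 2.2675 × (6378.14)² ≈ 92241545 km².

92241545 km²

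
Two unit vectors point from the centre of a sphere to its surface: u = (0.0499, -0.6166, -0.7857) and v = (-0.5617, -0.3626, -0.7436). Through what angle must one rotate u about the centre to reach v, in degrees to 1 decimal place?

38.8°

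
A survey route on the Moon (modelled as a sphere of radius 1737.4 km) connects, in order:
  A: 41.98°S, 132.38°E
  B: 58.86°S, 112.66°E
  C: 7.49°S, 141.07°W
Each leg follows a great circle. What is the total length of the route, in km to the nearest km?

3418 km

Leg A→B: central angle 0.3643 rad, distance 633.0 km.
Leg B→C: central angle 1.6029 rad, distance 2784.8 km.
Total: 633.0 + 2784.8 ≈ 3418 km.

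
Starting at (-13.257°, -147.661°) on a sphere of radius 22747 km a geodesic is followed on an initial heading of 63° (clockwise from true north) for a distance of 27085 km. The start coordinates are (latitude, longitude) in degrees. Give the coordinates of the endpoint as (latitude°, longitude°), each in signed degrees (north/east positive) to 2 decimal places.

Angular distance δ = d/R = 27085/22747 = 1.19071 rad; initial bearing θ = 1.0996 rad.
sin φ₂ = sin φ₁ cos δ + cos φ₁ sin δ cos θ = (-0.2293)(0.3710) + (0.9734)(0.9286)(0.4540) = 0.3253, so φ₂ = 18.98°.
Δλ = atan2(sin θ sin δ cos φ₁, cos δ − sin φ₁ sin φ₂) = atan2(0.8054, 0.4456) = 61.045°.
λ₂ = -147.661° + 61.045° = -86.62°.

18.98°, -86.62°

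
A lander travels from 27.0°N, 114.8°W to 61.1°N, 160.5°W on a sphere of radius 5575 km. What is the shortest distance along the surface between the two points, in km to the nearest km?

4448 km

In radians: φ₁ = 0.4712, φ₂ = 1.0664, Δλ = -45.700° = -0.7976 rad.
cos c = sin φ₁ sin φ₂ + cos φ₁ cos φ₂ cos Δλ = (0.4540)(0.8755) + (0.8910)(0.4833)(0.6984) = 0.69820,
so c = arccos(0.69820) = 0.79792 rad.
Distance = R·c = 5575 × 0.7979 ≈ 4448 km.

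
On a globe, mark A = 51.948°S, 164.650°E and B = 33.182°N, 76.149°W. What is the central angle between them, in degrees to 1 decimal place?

In radians: φ₁ = -0.9067, φ₂ = 0.5791, Δλ = 119.201° = 2.0804 rad.
cos c = sin φ₁ sin φ₂ + cos φ₁ cos φ₂ cos Δλ = (-0.7875)(0.5473) + (0.6164)(0.8369)(-0.4879) = -0.68265,
so c = arccos(-0.68265) = 2.32218 rad.
So the angular separation is 133.1°.

133.1°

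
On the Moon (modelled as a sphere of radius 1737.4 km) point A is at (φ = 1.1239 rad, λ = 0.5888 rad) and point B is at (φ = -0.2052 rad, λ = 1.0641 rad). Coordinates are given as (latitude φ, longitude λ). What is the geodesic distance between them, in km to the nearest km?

In radians: φ₁ = 1.1239, φ₂ = -0.2052, Δλ = 27.233° = 0.4753 rad.
Haversine: a = sin²(Δφ/2) + cos φ₁ cos φ₂ sin²(Δλ/2) = 0.3803 + (0.4322)(0.9790)(0.0554) = 0.40377.
Central angle c = 2·arcsin(√a) = 1.37714 rad.
Distance = R·c = 1737.4 × 1.3771 ≈ 2393 km.

2393 km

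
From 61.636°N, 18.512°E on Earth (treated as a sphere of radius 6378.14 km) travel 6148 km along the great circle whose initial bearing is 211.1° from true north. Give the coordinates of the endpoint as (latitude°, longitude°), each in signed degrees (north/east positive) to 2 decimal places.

9.65°, -6.98°

Angular distance δ = d/R = 6148/6378.14 = 0.96392 rad; initial bearing θ = 3.6844 rad.
sin φ₂ = sin φ₁ cos δ + cos φ₁ sin δ cos θ = (0.8799)(0.5703) + (0.4751)(0.8214)(-0.8563) = 0.1677, so φ₂ = 9.65°.
Δλ = atan2(sin θ sin δ cos φ₁, cos δ − sin φ₁ sin φ₂) = atan2(-0.2016, 0.4227) = -25.492°.
λ₂ = 18.512° − 25.492° = -6.98°.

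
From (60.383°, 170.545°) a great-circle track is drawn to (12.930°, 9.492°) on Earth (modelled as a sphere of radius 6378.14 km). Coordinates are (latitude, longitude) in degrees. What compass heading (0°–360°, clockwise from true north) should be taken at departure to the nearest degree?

Δλ = -161.053° = -2.8109 rad.
y = sin Δλ · cos φ₂ = (-0.3247)(0.9746) = -0.3165
x = cos φ₁ sin φ₂ − sin φ₁ cos φ₂ cos Δλ = (0.4942)(0.2238) − (0.8693)(0.9746)(-0.9458) = 0.9120
θ = atan2(y, x) = -19.14°; adding 360° gives 341°.

341°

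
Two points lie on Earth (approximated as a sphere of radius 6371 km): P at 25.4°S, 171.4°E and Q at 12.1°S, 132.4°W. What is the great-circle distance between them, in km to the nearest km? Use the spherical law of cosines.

6056 km

With latitudes φ₁ = -25.400°, φ₂ = -12.100° and longitude difference Δλ = 56.200°:
cos c = sin φ₁ sin φ₂ + cos φ₁ cos φ₂ cos Δλ = (-0.4289)(-0.2096) + (0.9033)(0.9778)(0.5563) = 0.58127,
so c = arccos(0.58127) = 0.95051 rad.
Distance = R·c = 6371 × 0.9505 ≈ 6056 km.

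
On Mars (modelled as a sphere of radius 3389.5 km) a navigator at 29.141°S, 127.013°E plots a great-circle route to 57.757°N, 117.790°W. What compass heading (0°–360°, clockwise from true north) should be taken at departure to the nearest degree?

38°

With φ₁ = -0.5086, φ₂ = 1.0080, Δλ = 2.0106 rad, the forward-azimuth formula gives
θ = atan2( sin Δλ cos φ₂ , cos φ₁ sin φ₂ − sin φ₁ cos φ₂ cos Δλ ) = atan2(0.4827, 0.6281) = 37.54°.
So the initial bearing is 38°.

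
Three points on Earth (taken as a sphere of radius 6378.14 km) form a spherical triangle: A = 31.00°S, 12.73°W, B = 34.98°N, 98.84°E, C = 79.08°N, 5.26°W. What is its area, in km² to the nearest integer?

68764882 km²

Side lengths (central angles): a = 1.0180, b = 1.9227, c = 2.1573 rad; semiperimeter s = 2.5490.
By l'Huilier's theorem, tan(E/4) = √[tan(s/2) tan((s−a)/2) tan((s−b)/2) tan((s−c)/2)], giving spherical excess E = 1.6904 rad.
Area = E·R² = 1.6904 × (6378.14)² ≈ 68764882 km².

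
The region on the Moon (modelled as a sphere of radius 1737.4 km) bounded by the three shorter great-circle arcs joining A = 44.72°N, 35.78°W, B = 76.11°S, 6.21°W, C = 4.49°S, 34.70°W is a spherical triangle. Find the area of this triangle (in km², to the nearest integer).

317529 km²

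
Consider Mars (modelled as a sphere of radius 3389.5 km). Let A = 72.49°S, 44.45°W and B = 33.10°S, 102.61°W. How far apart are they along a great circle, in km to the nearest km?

2909 km

With latitudes φ₁ = -72.490°, φ₂ = -33.100° and longitude difference Δλ = -58.160°:
cos c = sin φ₁ sin φ₂ + cos φ₁ cos φ₂ cos Δλ = (-0.9537)(-0.5461) + (0.3009)(0.8377)(0.5275) = 0.65376,
so c = arccos(0.65376) = 0.85825 rad.
Distance = R·c = 3389.5 × 0.8582 ≈ 2909 km.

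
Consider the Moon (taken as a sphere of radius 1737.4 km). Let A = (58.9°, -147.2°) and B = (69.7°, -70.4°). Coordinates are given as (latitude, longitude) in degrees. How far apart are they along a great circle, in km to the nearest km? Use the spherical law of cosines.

In radians: φ₁ = 1.0280, φ₂ = 1.2165, Δλ = 76.800° = 1.3404 rad.
cos c = sin φ₁ sin φ₂ + cos φ₁ cos φ₂ cos Δλ = (0.8563)(0.9379) + (0.5165)(0.3469)(0.2284) = 0.84400,
so c = arccos(0.84400) = 0.56609 rad.
Distance = R·c = 1737.4 × 0.5661 ≈ 984 km.

984 km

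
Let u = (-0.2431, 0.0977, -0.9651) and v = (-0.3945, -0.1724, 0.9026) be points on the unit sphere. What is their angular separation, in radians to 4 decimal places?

u·v = -0.7920; |u| = 1.0000, |v| = 1.0000.
cos θ = (u·v)/(|u||v|) = -0.7920, so θ = 2.4849 rad.

2.4849 rad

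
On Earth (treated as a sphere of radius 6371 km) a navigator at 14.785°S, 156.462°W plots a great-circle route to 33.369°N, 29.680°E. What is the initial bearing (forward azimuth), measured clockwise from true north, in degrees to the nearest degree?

344°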